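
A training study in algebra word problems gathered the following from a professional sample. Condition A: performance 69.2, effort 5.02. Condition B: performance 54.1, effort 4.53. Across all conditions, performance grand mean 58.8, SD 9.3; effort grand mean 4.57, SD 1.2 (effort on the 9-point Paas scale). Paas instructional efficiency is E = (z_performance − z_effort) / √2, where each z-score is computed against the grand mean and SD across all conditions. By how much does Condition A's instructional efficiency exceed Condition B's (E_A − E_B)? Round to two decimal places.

Condition A: z_P = (69.2 − 58.8)/9.3 = 1.1183; z_E = (5.02 − 4.57)/1.2 = 0.3750; E_A = (1.1183 − 0.3750)/√2 = 0.5256.
Condition B: z_P = (54.1 − 58.8)/9.3 = -0.5054; z_E = (4.53 − 4.57)/1.2 = -0.0333; E_B = (-0.5054 − (-0.0333))/√2 = -0.3338.
E_A − E_B = 0.5256 − (-0.3338) = 0.8594 ≈ 0.86.

0.86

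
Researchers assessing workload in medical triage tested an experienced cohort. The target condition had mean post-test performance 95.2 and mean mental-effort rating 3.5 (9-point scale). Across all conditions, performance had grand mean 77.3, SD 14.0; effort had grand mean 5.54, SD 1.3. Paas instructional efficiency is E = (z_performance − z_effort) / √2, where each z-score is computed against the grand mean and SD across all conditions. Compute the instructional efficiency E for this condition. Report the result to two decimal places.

2.01

z_performance = (95.2 − 77.3) / 14.0 = 17.9000 / 14.0 = 1.2786.
z_effort = (3.5 − 5.54) / 1.3 = -2.0400 / 1.3 = -1.5692.
z_P − z_E = 1.2786 − (-1.5692) = 2.8478.
E = 2.8478 / √2 = 2.8478 / 1.41421 = 2.0137 ≈ 2.01.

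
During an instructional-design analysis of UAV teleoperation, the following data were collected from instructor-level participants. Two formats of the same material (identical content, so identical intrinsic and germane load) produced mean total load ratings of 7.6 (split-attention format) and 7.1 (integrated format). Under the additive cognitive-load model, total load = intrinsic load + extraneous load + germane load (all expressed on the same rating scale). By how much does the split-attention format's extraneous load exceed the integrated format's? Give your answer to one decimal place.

Intrinsic and germane load are equal across formats, so the difference in total load equals the difference in extraneous load.
Extraneous-load difference = 7.6 − 7.1 = 0.5.

0.5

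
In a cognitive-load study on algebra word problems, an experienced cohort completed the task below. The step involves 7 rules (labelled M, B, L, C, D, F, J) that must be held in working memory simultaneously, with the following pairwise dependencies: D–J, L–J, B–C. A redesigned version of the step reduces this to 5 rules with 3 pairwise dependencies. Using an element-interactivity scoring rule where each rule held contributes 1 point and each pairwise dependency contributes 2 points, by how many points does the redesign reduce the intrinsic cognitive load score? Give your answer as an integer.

Original: 7 × 1 + 3 × 2 = 7 + 6 = 13.
Redesigned: 5 × 1 + 3 × 2 = 5 + 6 = 11.
Reduction = 13 − 11 = 2.

2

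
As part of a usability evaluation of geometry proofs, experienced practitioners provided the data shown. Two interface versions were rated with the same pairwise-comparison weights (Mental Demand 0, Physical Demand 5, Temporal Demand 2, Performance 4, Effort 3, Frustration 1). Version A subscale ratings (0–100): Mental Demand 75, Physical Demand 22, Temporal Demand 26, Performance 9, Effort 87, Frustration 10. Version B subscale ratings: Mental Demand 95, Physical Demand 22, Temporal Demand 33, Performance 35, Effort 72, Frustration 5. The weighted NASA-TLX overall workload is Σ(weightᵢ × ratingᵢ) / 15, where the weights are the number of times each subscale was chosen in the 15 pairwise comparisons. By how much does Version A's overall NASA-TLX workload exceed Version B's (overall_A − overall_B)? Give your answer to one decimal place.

-4.5

Version A weighted sum = 0·75 + 5·22 + 2·26 + 4·9 + 3·87 + 1·10 = 0 + 110 + 52 + 36 + 261 + 10 = 469; overall_A = 469/15 = 31.2667.
Version B weighted sum = 0·95 + 5·22 + 2·33 + 4·35 + 3·72 + 1·5 = 0 + 110 + 66 + 140 + 216 + 5 = 537; overall_B = 537/15 = 35.8000.
Difference = 31.2667 − 35.8000 = -4.5333 ≈ -4.5.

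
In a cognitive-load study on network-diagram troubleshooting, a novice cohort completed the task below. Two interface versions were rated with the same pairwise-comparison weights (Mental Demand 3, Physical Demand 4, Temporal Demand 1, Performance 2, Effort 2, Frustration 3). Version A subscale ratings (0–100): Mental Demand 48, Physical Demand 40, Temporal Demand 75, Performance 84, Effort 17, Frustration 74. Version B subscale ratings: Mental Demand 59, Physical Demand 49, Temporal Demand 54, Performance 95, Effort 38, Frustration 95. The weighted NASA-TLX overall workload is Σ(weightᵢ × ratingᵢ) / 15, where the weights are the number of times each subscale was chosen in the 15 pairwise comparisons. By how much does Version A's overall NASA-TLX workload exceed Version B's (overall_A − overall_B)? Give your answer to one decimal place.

Version A weighted sum = 3·48 + 4·40 + 1·75 + 2·84 + 2·17 + 3·74 = 144 + 160 + 75 + 168 + 34 + 222 = 803; overall_A = 803/15 = 53.5333.
Version B weighted sum = 3·59 + 4·49 + 1·54 + 2·95 + 2·38 + 3·95 = 177 + 196 + 54 + 190 + 76 + 285 = 978; overall_B = 978/15 = 65.2000.
Difference = 53.5333 − 65.2000 = -11.6667 ≈ -11.7.

-11.7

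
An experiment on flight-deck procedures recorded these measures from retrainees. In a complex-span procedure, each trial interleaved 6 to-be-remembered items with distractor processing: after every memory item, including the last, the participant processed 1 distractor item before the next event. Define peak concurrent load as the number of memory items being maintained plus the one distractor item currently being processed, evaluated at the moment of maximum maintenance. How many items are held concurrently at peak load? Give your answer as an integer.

7

Maintenance is greatest during the distractor(s) after memory item 6: all 6 memory items are being held.
One distractor item is concurrently being processed.
Peak concurrent load = 6 + 1 = 7 items.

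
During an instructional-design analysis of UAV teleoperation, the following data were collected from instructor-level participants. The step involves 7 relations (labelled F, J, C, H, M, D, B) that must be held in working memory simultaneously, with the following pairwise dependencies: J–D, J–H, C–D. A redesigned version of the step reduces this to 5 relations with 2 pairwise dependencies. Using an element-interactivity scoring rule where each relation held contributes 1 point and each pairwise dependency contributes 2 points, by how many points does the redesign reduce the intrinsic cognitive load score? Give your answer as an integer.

Original: 7 × 1 + 3 × 2 = 7 + 6 = 13.
Redesigned: 5 × 1 + 2 × 2 = 5 + 4 = 9.
Reduction = 13 − 9 = 4.

4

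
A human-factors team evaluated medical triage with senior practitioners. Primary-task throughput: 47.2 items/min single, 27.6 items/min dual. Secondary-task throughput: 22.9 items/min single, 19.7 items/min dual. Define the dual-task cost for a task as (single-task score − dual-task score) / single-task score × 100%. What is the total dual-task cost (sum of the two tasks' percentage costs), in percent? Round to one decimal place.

55.5

Primary cost = (47.2 − 27.6) / 47.2 × 100% = 41.5254%.
Secondary cost = (22.9 − 19.7) / 22.9 × 100% = 13.9738%.
Total = 41.5254% + 13.9738% = 55.4992% ≈ 55.5%.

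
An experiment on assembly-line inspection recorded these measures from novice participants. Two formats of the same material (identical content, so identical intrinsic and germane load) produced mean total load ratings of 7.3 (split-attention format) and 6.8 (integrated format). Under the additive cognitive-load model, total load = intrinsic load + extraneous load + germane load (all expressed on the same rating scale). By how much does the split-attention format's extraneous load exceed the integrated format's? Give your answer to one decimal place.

Intrinsic and germane load are equal across formats, so the difference in total load equals the difference in extraneous load.
Extraneous-load difference = 7.3 − 6.8 = 0.5.

0.5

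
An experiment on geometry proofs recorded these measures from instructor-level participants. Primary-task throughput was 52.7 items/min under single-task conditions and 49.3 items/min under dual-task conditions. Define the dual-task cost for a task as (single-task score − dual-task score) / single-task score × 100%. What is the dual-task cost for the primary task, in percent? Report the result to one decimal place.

Cost = (52.7 − 49.3) / 52.7 × 100%
     = 3.4000 / 52.7 × 100% = 6.4516%.
≈ 6.5%.

6.5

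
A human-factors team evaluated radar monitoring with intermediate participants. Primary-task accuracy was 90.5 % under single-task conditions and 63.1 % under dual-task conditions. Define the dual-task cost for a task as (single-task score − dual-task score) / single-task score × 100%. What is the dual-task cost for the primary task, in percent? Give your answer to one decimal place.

30.3

Cost = (90.5 − 63.1) / 90.5 × 100%
     = 27.4000 / 90.5 × 100% = 30.2762%.
≈ 30.3%.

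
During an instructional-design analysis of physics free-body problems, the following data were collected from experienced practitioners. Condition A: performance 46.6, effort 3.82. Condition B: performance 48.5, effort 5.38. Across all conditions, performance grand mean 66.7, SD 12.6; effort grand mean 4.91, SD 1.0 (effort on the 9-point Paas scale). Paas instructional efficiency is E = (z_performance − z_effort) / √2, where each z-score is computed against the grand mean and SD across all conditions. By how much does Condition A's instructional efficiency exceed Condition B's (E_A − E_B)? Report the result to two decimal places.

1.00

Condition A: z_P = (46.6 − 66.7)/12.6 = -1.5952; z_E = (3.82 − 4.91)/1.0 = -1.0900; E_A = (-1.5952 − (-1.0900))/√2 = -0.3572.
Condition B: z_P = (48.5 − 66.7)/12.6 = -1.4444; z_E = (5.38 − 4.91)/1.0 = 0.4700; E_B = (-1.4444 − 0.4700)/√2 = -1.3537.
E_A − E_B = -0.3572 − (-1.3537) = 0.9965 ≈ 1.00.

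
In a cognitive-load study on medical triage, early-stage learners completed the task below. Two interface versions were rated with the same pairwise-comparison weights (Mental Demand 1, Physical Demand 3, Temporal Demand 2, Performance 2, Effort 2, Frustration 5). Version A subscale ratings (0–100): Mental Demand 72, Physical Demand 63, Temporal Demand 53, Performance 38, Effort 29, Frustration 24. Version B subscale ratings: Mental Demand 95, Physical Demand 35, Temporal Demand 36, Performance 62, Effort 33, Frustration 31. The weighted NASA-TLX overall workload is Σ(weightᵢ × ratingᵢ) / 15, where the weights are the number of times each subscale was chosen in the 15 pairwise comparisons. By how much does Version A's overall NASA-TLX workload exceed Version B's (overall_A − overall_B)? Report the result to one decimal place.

0.3

Version A weighted sum = 1·72 + 3·63 + 2·53 + 2·38 + 2·29 + 5·24 = 72 + 189 + 106 + 76 + 58 + 120 = 621; overall_A = 621/15 = 41.4000.
Version B weighted sum = 1·95 + 3·35 + 2·36 + 2·62 + 2·33 + 5·31 = 95 + 105 + 72 + 124 + 66 + 155 = 617; overall_B = 617/15 = 41.1333.
Difference = 41.4000 − 41.1333 = 0.2667 ≈ 0.3.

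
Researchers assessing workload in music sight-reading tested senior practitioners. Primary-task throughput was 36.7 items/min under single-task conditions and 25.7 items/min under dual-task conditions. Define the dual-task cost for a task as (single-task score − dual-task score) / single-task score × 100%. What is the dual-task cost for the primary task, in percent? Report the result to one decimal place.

Cost = (36.7 − 25.7) / 36.7 × 100%
     = 11.0000 / 36.7 × 100% = 29.9728%.
≈ 30.0%.

30.0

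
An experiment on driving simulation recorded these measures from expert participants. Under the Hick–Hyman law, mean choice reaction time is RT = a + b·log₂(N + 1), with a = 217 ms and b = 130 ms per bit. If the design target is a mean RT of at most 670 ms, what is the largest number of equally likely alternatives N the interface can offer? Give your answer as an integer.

10

Set 217 + 130·log₂(N + 1) ≤ 670.
log₂(N + 1) ≤ (670 − 217) / 130 = 3.4846.
N + 1 ≤ 2^3.4846 = 11.1936.
N ≤ 10.1936, so the largest integer N is 10.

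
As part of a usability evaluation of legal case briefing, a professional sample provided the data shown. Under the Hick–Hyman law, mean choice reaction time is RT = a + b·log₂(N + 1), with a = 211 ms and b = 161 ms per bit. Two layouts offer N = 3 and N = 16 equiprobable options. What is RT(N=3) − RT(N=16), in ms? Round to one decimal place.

-336.1

RT(3) = 211 + 161·log₂(4) = 211 + 161·2.0000 = 533.0000 ms.
RT(16) = 211 + 161·log₂(17) = 211 + 161·4.0875 = 869.0875 ms.
Difference = 533.0000 − 869.0875 = -336.0875 ≈ -336.1 ms.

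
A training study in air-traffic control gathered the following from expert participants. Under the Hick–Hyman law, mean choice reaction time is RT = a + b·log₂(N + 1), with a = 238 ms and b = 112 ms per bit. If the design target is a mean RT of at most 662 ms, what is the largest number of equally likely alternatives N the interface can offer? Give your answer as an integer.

12

Set 238 + 112·log₂(N + 1) ≤ 662.
log₂(N + 1) ≤ (662 − 238) / 112 = 3.7857.
N + 1 ≤ 2^3.7857 = 13.7914.
N ≤ 12.7914, so the largest integer N is 12.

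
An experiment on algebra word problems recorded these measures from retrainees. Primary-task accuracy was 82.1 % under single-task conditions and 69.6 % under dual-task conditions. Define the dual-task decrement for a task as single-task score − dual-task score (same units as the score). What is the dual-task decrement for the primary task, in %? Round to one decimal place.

Decrement = 82.1 − 69.6 = 12.5000 % ≈ 12.5 %.

12.5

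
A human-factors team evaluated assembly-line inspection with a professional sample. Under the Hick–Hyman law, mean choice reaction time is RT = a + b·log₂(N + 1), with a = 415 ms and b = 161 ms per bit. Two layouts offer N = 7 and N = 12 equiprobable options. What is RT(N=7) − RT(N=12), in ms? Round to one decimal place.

-112.8

RT(7) = 415 + 161·log₂(8) = 415 + 161·3.0000 = 898.0000 ms.
RT(12) = 415 + 161·log₂(13) = 415 + 161·3.7004 = 1010.7644 ms.
Difference = 898.0000 − 1010.7644 = -112.7644 ≈ -112.8 ms.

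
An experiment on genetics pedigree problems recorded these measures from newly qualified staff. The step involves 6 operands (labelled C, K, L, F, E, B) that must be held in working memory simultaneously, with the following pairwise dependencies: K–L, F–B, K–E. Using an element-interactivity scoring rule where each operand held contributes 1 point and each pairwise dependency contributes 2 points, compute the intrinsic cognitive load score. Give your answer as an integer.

12

Count of operands held simultaneously: 6.
Count of pairwise dependencies listed: 3.
Element contribution: 6 × 1 = 6.
Interaction contribution: 3 × 2 = 6.
Intrinsic load = 6 + 6 = 12.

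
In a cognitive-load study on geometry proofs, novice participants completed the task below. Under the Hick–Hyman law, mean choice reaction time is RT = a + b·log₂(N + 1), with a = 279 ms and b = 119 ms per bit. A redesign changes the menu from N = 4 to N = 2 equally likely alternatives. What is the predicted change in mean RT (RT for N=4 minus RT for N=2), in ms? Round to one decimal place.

87.7

RT(4) = 279 + 119·log₂(5) = 279 + 119·2.3219 = 555.3061 ms.
RT(2) = 279 + 119·log₂(3) = 279 + 119·1.5850 = 467.6150 ms.
Difference = 555.3061 − 467.6150 = 87.6911 ≈ 87.7 ms.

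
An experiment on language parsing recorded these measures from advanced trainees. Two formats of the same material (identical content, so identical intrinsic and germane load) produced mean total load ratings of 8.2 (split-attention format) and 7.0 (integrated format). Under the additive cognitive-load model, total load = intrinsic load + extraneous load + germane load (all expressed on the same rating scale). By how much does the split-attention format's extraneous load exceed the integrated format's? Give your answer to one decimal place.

1.2

Intrinsic and germane load are equal across formats, so the difference in total load equals the difference in extraneous load.
Extraneous-load difference = 8.2 − 7.0 = 1.2.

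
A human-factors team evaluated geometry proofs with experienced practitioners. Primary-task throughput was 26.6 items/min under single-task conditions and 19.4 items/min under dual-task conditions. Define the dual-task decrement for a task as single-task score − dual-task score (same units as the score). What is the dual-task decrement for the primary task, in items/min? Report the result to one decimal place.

7.2

Decrement = 26.6 − 19.4 = 7.2000 items/min ≈ 7.2 items/min.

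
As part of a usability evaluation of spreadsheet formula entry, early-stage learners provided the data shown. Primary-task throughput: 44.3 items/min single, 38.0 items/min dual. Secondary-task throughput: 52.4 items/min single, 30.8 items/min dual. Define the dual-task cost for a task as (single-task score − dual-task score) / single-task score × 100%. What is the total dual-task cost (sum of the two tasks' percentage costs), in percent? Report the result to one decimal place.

Primary cost = (44.3 − 38.0) / 44.3 × 100% = 14.2212%.
Secondary cost = (52.4 − 30.8) / 52.4 × 100% = 41.2214%.
Total = 14.2212% + 41.2214% = 55.4426% ≈ 55.4%.

55.4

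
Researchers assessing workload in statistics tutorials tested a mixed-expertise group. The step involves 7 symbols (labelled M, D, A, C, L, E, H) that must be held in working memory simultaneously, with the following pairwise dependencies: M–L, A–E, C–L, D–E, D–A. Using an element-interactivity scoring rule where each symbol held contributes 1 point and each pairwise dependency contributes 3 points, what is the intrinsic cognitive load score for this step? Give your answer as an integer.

22

Count of symbols held simultaneously: 7.
Count of pairwise dependencies listed: 5.
Element contribution: 7 × 1 = 7.
Interaction contribution: 5 × 3 = 15.
Intrinsic load = 7 + 15 = 22.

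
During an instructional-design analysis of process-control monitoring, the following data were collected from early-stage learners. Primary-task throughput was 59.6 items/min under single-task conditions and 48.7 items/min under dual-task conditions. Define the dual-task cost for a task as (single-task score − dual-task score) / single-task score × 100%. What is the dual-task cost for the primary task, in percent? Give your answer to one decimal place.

Cost = (59.6 − 48.7) / 59.6 × 100%
     = 10.9000 / 59.6 × 100% = 18.2886%.
≈ 18.3%.

18.3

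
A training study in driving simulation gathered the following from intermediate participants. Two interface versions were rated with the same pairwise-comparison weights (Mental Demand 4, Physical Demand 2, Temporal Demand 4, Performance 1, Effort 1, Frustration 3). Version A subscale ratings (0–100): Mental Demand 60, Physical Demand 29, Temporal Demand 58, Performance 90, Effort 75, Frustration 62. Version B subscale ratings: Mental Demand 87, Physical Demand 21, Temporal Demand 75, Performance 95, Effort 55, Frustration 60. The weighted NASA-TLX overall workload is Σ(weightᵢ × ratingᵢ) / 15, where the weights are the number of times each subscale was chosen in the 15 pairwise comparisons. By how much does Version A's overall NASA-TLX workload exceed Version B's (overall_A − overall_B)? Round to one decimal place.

-9.3

Version A weighted sum = 4·60 + 2·29 + 4·58 + 1·90 + 1·75 + 3·62 = 240 + 58 + 232 + 90 + 75 + 186 = 881; overall_A = 881/15 = 58.7333.
Version B weighted sum = 4·87 + 2·21 + 4·75 + 1·95 + 1·55 + 3·60 = 348 + 42 + 300 + 95 + 55 + 180 = 1020; overall_B = 1020/15 = 68.0000.
Difference = 58.7333 − 68.0000 = -9.2667 ≈ -9.3.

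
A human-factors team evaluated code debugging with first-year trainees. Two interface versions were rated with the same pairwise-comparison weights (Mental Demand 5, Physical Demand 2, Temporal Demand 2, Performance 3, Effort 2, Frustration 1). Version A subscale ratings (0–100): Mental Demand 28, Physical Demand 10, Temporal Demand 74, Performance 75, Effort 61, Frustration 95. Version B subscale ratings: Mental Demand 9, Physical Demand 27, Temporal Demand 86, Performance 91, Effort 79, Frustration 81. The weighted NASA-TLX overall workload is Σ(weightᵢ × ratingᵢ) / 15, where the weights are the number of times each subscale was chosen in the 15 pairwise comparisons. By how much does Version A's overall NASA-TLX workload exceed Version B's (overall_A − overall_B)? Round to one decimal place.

Version A weighted sum = 5·28 + 2·10 + 2·74 + 3·75 + 2·61 + 1·95 = 140 + 20 + 148 + 225 + 122 + 95 = 750; overall_A = 750/15 = 50.0000.
Version B weighted sum = 5·9 + 2·27 + 2·86 + 3·91 + 2·79 + 1·81 = 45 + 54 + 172 + 273 + 158 + 81 = 783; overall_B = 783/15 = 52.2000.
Difference = 50.0000 − 52.2000 = -2.2000 ≈ -2.2.

-2.2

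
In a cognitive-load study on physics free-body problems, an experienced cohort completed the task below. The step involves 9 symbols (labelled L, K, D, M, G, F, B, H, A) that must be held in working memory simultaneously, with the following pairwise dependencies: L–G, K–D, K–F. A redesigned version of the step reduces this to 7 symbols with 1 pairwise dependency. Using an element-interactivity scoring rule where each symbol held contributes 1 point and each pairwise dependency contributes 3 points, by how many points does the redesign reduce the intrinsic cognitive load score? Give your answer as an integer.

Original: 9 × 1 + 3 × 3 = 9 + 9 = 18.
Redesigned: 7 × 1 + 1 × 3 = 7 + 3 = 10.
Reduction = 18 − 10 = 8.

8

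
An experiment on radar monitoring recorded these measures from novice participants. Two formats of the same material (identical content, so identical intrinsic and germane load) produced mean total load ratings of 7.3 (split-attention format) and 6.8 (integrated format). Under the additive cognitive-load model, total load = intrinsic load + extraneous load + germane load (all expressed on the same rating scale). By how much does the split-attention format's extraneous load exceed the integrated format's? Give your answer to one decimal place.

0.5

Intrinsic and germane load are equal across formats, so the difference in total load equals the difference in extraneous load.
Extraneous-load difference = 7.3 − 6.8 = 0.5.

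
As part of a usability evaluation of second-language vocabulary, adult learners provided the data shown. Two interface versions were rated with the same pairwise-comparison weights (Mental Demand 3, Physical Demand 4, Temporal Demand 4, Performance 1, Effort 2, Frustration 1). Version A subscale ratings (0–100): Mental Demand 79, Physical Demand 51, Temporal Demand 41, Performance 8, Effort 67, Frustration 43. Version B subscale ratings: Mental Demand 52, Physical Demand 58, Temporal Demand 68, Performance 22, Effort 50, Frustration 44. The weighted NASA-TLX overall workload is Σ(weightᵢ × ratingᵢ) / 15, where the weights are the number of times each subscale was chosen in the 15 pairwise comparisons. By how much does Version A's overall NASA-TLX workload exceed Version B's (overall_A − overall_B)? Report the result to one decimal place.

-2.4

Version A weighted sum = 3·79 + 4·51 + 4·41 + 1·8 + 2·67 + 1·43 = 237 + 204 + 164 + 8 + 134 + 43 = 790; overall_A = 790/15 = 52.6667.
Version B weighted sum = 3·52 + 4·58 + 4·68 + 1·22 + 2·50 + 1·44 = 156 + 232 + 272 + 22 + 100 + 44 = 826; overall_B = 826/15 = 55.0667.
Difference = 52.6667 − 55.0667 = -2.4000 ≈ -2.4.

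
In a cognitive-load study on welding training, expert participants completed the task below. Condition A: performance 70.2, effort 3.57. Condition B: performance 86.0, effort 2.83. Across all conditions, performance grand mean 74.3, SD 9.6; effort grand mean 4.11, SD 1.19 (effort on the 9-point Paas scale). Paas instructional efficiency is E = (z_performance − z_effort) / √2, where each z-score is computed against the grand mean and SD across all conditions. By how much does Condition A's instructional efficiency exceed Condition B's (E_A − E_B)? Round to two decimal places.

-1.60

Condition A: z_P = (70.2 − 74.3)/9.6 = -0.4271; z_E = (3.57 − 4.11)/1.19 = -0.4538; E_A = (-0.4271 − (-0.4538))/√2 = 0.0189.
Condition B: z_P = (86.0 − 74.3)/9.6 = 1.2188; z_E = (2.83 − 4.11)/1.19 = -1.0756; E_B = (1.2188 − (-1.0756))/√2 = 1.6224.
E_A − E_B = 0.0189 − 1.6224 = -1.6035 ≈ -1.60.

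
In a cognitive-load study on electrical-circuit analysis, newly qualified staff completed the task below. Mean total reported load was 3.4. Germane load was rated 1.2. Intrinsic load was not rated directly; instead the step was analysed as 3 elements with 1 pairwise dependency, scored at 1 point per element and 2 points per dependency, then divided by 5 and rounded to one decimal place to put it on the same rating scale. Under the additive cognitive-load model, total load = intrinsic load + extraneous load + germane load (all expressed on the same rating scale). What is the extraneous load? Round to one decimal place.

1.2

Intrinsic (element-interactivity): (3 × 1 + 1 × 2) / 5 = 5 / 5 = 1.0000 → 1.0.
extraneous load = total − intrinsic − germane
             = 3.4 − 1.0 − 1.2 = 1.2.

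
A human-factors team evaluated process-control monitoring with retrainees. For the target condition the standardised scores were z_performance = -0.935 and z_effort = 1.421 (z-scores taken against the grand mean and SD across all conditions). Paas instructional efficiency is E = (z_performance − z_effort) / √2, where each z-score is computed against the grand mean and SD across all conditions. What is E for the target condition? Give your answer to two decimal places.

z_P − z_E = -0.935 − 1.421 = -2.3560.
E = -2.3560 / √2 = -2.3560 / 1.41421 = -1.6659 ≈ -1.67.

-1.67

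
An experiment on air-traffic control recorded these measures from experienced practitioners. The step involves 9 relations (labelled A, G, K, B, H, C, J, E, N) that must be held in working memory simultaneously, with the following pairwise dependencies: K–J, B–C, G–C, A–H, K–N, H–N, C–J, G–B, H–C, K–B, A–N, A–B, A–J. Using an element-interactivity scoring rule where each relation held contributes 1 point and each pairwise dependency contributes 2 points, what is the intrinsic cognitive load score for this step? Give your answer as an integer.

35

Count of relations held simultaneously: 9.
Count of pairwise dependencies listed: 13.
Element contribution: 9 × 1 = 9.
Interaction contribution: 13 × 2 = 26.
Intrinsic load = 9 + 26 = 35.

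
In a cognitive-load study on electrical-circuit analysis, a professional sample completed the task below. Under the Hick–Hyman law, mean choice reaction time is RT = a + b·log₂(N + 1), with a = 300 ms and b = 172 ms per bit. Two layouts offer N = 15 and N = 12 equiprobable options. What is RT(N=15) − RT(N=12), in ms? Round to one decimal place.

RT(15) = 300 + 172·log₂(16) = 300 + 172·4.0000 = 988.0000 ms.
RT(12) = 300 + 172·log₂(13) = 300 + 172·3.7004 = 936.4688 ms.
Difference = 988.0000 − 936.4688 = 51.5312 ≈ 51.5 ms.

51.5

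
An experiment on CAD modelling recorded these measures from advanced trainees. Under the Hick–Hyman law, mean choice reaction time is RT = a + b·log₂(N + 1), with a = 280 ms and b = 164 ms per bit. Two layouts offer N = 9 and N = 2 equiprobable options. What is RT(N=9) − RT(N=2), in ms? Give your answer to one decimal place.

284.9

RT(9) = 280 + 164·log₂(10) = 280 + 164·3.3219 = 824.7916 ms.
RT(2) = 280 + 164·log₂(3) = 280 + 164·1.5850 = 539.9400 ms.
Difference = 824.7916 − 539.9400 = 284.8516 ≈ 284.9 ms.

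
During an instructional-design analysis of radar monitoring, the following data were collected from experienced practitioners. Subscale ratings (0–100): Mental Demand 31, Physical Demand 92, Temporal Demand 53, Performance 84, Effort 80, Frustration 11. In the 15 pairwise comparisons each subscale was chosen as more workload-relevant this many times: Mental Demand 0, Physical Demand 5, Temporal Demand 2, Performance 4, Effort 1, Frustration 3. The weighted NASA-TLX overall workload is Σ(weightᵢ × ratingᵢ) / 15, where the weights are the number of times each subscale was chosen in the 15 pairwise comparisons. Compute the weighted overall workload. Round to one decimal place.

67.7

The tallies are the weights (they sum to 15).
Weighted sum = 0·31 + 5·92 + 2·53 + 4·84 + 1·80 + 3·11
            = 0 + 460 + 106 + 336 + 80 + 33 = 1015.
Overall workload = 1015 / 15 = 67.6667 ≈ 67.7.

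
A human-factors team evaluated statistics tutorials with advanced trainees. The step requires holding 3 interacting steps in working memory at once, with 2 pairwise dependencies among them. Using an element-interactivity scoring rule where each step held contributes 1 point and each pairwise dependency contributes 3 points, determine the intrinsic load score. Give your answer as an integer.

Element contribution: 3 × 1 = 3.
Interaction contribution: 2 × 3 = 6.
Intrinsic load = 3 + 6 = 9.

9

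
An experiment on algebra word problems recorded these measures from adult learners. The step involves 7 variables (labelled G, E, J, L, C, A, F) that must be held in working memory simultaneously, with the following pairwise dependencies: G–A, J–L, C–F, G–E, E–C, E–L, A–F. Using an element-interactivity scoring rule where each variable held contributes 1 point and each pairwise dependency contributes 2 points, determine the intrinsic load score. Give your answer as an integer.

Count of variables held simultaneously: 7.
Count of pairwise dependencies listed: 7.
Element contribution: 7 × 1 = 7.
Interaction contribution: 7 × 2 = 14.
Intrinsic load = 7 + 14 = 21.

21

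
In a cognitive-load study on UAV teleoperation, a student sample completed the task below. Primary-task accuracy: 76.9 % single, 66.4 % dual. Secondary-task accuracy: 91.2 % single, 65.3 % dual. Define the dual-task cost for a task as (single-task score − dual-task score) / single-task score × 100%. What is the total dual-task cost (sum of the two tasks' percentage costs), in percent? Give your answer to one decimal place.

42.1

Primary cost = (76.9 − 66.4) / 76.9 × 100% = 13.6541%.
Secondary cost = (91.2 − 65.3) / 91.2 × 100% = 28.3991%.
Total = 13.6541% + 28.3991% = 42.0532% ≈ 42.1%.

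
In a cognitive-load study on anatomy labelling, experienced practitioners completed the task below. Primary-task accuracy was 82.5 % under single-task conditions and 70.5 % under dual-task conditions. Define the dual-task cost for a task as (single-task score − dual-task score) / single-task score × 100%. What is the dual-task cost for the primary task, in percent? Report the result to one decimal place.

Cost = (82.5 − 70.5) / 82.5 × 100%
     = 12.0000 / 82.5 × 100% = 14.5455%.
≈ 14.5%.

14.5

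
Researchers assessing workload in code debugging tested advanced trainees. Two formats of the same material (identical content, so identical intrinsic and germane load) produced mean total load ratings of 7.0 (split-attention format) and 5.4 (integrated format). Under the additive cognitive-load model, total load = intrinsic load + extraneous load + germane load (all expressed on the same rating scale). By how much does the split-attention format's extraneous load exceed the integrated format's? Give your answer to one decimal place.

Intrinsic and germane load are equal across formats, so the difference in total load equals the difference in extraneous load.
Extraneous-load difference = 7.0 − 5.4 = 1.6.

1.6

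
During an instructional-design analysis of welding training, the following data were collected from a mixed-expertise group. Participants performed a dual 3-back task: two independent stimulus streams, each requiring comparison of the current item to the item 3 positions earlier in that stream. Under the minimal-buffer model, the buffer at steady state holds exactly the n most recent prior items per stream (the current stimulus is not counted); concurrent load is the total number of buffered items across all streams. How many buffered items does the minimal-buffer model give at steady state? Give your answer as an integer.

Each stream's buffer holds its 3 most recent prior items.
Two independent streams: 2 × 3 = 6 buffered items at steady state.

6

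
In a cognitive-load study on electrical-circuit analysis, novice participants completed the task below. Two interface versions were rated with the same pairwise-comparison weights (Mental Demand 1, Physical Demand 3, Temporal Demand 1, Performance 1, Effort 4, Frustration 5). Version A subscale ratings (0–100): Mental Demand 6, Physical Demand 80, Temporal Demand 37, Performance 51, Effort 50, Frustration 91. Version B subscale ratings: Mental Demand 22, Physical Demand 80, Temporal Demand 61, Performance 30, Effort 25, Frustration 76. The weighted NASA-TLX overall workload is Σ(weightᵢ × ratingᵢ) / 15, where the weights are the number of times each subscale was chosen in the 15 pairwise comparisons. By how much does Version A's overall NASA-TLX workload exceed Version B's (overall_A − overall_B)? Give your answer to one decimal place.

Version A weighted sum = 1·6 + 3·80 + 1·37 + 1·51 + 4·50 + 5·91 = 6 + 240 + 37 + 51 + 200 + 455 = 989; overall_A = 989/15 = 65.9333.
Version B weighted sum = 1·22 + 3·80 + 1·61 + 1·30 + 4·25 + 5·76 = 22 + 240 + 61 + 30 + 100 + 380 = 833; overall_B = 833/15 = 55.5333.
Difference = 65.9333 − 55.5333 = 10.4000 ≈ 10.4.

10.4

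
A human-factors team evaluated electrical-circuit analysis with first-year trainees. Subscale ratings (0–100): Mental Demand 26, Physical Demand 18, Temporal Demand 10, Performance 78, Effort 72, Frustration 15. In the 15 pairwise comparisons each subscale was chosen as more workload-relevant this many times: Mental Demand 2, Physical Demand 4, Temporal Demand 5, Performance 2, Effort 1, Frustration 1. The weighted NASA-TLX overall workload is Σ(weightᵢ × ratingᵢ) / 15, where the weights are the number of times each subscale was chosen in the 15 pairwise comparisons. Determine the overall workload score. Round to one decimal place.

The tallies are the weights (they sum to 15).
Weighted sum = 2·26 + 4·18 + 5·10 + 2·78 + 1·72 + 1·15
            = 52 + 72 + 50 + 156 + 72 + 15 = 417.
Overall workload = 417 / 15 = 27.8000 ≈ 27.8.

27.8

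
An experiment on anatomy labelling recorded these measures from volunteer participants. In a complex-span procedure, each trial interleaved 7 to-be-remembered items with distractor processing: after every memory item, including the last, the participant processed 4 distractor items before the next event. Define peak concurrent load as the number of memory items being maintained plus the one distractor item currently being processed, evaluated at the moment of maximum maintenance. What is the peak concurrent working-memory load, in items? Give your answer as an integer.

Maintenance is greatest during the distractor(s) after memory item 7: all 7 memory items are being held.
One distractor item is concurrently being processed.
Peak concurrent load = 7 + 1 = 8 items.

8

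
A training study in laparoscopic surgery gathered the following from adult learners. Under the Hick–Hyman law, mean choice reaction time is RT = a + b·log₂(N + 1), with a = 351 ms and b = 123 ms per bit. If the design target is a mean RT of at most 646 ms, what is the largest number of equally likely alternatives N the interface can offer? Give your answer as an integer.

Set 351 + 123·log₂(N + 1) ≤ 646.
log₂(N + 1) ≤ (646 − 351) / 123 = 2.3984.
N + 1 ≤ 2^2.3984 = 5.2722.
N ≤ 4.2722, so the largest integer N is 4.

4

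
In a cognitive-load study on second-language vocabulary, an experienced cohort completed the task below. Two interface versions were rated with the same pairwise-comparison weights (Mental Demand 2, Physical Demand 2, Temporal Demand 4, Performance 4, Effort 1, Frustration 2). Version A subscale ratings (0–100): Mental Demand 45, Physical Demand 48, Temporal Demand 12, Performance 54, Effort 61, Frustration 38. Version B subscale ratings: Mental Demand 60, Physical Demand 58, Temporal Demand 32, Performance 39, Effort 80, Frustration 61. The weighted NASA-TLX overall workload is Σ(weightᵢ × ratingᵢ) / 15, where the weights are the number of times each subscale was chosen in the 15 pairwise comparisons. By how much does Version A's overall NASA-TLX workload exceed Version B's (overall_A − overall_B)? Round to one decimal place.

Version A weighted sum = 2·45 + 2·48 + 4·12 + 4·54 + 1·61 + 2·38 = 90 + 96 + 48 + 216 + 61 + 76 = 587; overall_A = 587/15 = 39.1333.
Version B weighted sum = 2·60 + 2·58 + 4·32 + 4·39 + 1·80 + 2·61 = 120 + 116 + 128 + 156 + 80 + 122 = 722; overall_B = 722/15 = 48.1333.
Difference = 39.1333 − 48.1333 = -9.0000 ≈ -9.0.

-9.0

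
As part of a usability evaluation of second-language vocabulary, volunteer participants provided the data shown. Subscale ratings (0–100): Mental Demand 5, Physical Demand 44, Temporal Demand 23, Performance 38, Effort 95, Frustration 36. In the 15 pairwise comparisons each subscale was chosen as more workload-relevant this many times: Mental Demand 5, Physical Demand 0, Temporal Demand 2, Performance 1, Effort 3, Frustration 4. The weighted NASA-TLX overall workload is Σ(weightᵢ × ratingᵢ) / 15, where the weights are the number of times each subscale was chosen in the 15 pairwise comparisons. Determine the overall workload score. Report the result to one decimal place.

The tallies are the weights (they sum to 15).
Weighted sum = 5·5 + 0·44 + 2·23 + 1·38 + 3·95 + 4·36
            = 25 + 0 + 46 + 38 + 285 + 144 = 538.
Overall workload = 538 / 15 = 35.8667 ≈ 35.9.

35.9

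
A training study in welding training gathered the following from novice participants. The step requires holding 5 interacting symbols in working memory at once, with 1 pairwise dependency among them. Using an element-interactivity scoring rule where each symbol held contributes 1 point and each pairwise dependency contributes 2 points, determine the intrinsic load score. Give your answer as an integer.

Element contribution: 5 × 1 = 5.
Interaction contribution: 1 × 2 = 2.
Intrinsic load = 5 + 2 = 7.

7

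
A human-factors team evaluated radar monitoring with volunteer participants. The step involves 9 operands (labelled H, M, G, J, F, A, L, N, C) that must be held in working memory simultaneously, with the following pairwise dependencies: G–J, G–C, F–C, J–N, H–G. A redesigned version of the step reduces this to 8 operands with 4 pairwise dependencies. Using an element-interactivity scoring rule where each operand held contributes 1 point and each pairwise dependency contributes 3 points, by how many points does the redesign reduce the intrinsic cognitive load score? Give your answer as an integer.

Original: 9 × 1 + 5 × 3 = 9 + 15 = 24.
Redesigned: 8 × 1 + 4 × 3 = 8 + 12 = 20.
Reduction = 24 − 20 = 4.

4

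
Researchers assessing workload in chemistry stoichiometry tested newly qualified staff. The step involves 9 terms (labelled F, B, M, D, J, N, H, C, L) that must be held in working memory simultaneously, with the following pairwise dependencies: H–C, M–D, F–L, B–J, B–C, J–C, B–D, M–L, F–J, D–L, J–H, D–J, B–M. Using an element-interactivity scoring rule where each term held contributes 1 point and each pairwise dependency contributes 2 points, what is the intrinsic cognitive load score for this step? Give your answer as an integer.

Count of terms held simultaneously: 9.
Count of pairwise dependencies listed: 13.
Element contribution: 9 × 1 = 9.
Interaction contribution: 13 × 2 = 26.
Intrinsic load = 9 + 26 = 35.

35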